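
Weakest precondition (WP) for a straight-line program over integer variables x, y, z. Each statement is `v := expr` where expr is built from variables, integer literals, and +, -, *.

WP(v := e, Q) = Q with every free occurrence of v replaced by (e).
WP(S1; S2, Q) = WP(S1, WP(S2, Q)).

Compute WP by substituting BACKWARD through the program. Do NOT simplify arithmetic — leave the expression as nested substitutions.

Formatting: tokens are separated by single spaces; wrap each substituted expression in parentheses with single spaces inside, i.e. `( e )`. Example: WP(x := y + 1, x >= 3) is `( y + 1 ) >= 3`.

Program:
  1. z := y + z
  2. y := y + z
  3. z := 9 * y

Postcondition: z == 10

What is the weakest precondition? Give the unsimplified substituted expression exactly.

Answer: ( 9 * ( y + ( y + z ) ) ) == 10

Derivation:
post: z == 10
stmt 3: z := 9 * y  -- replace 1 occurrence(s) of z with (9 * y)
  => ( 9 * y ) == 10
stmt 2: y := y + z  -- replace 1 occurrence(s) of y with (y + z)
  => ( 9 * ( y + z ) ) == 10
stmt 1: z := y + z  -- replace 1 occurrence(s) of z with (y + z)
  => ( 9 * ( y + ( y + z ) ) ) == 10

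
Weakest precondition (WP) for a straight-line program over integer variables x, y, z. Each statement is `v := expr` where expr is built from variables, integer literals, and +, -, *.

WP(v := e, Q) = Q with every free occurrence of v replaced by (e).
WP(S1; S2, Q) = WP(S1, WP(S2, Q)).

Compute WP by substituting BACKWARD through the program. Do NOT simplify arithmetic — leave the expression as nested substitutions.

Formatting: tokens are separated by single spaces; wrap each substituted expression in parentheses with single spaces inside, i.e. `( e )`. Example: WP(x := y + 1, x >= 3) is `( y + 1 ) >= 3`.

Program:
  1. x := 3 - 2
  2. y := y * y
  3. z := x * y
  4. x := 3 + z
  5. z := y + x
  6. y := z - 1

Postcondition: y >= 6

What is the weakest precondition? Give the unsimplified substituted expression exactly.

post: y >= 6
stmt 6: y := z - 1  -- replace 1 occurrence(s) of y with (z - 1)
  => ( z - 1 ) >= 6
stmt 5: z := y + x  -- replace 1 occurrence(s) of z with (y + x)
  => ( ( y + x ) - 1 ) >= 6
stmt 4: x := 3 + z  -- replace 1 occurrence(s) of x with (3 + z)
  => ( ( y + ( 3 + z ) ) - 1 ) >= 6
stmt 3: z := x * y  -- replace 1 occurrence(s) of z with (x * y)
  => ( ( y + ( 3 + ( x * y ) ) ) - 1 ) >= 6
stmt 2: y := y * y  -- replace 2 occurrence(s) of y with (y * y)
  => ( ( ( y * y ) + ( 3 + ( x * ( y * y ) ) ) ) - 1 ) >= 6
stmt 1: x := 3 - 2  -- replace 1 occurrence(s) of x with (3 - 2)
  => ( ( ( y * y ) + ( 3 + ( ( 3 - 2 ) * ( y * y ) ) ) ) - 1 ) >= 6

Answer: ( ( ( y * y ) + ( 3 + ( ( 3 - 2 ) * ( y * y ) ) ) ) - 1 ) >= 6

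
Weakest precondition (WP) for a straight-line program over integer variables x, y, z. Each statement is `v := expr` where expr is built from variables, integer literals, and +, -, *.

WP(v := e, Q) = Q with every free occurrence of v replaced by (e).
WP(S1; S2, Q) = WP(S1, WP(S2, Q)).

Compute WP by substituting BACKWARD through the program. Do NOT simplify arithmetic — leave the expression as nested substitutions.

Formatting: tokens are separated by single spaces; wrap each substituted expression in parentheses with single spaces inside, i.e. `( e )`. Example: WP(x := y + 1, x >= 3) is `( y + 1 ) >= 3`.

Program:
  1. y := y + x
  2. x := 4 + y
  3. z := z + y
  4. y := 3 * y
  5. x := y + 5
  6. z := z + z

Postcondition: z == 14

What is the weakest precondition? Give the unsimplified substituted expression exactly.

post: z == 14
stmt 6: z := z + z  -- replace 1 occurrence(s) of z with (z + z)
  => ( z + z ) == 14
stmt 5: x := y + 5  -- replace 0 occurrence(s) of x with (y + 5)
  => ( z + z ) == 14
stmt 4: y := 3 * y  -- replace 0 occurrence(s) of y with (3 * y)
  => ( z + z ) == 14
stmt 3: z := z + y  -- replace 2 occurrence(s) of z with (z + y)
  => ( ( z + y ) + ( z + y ) ) == 14
stmt 2: x := 4 + y  -- replace 0 occurrence(s) of x with (4 + y)
  => ( ( z + y ) + ( z + y ) ) == 14
stmt 1: y := y + x  -- replace 2 occurrence(s) of y with (y + x)
  => ( ( z + ( y + x ) ) + ( z + ( y + x ) ) ) == 14

Answer: ( ( z + ( y + x ) ) + ( z + ( y + x ) ) ) == 14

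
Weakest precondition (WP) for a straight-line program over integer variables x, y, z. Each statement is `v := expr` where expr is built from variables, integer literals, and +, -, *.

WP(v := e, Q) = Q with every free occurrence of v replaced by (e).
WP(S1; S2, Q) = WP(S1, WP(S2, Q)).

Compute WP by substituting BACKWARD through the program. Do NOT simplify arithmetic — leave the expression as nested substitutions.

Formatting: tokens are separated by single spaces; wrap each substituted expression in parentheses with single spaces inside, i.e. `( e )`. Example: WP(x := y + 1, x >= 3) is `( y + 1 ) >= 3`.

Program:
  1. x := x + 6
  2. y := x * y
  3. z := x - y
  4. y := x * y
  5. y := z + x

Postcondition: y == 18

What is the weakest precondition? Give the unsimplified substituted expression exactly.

post: y == 18
stmt 5: y := z + x  -- replace 1 occurrence(s) of y with (z + x)
  => ( z + x ) == 18
stmt 4: y := x * y  -- replace 0 occurrence(s) of y with (x * y)
  => ( z + x ) == 18
stmt 3: z := x - y  -- replace 1 occurrence(s) of z with (x - y)
  => ( ( x - y ) + x ) == 18
stmt 2: y := x * y  -- replace 1 occurrence(s) of y with (x * y)
  => ( ( x - ( x * y ) ) + x ) == 18
stmt 1: x := x + 6  -- replace 3 occurrence(s) of x with (x + 6)
  => ( ( ( x + 6 ) - ( ( x + 6 ) * y ) ) + ( x + 6 ) ) == 18

Answer: ( ( ( x + 6 ) - ( ( x + 6 ) * y ) ) + ( x + 6 ) ) == 18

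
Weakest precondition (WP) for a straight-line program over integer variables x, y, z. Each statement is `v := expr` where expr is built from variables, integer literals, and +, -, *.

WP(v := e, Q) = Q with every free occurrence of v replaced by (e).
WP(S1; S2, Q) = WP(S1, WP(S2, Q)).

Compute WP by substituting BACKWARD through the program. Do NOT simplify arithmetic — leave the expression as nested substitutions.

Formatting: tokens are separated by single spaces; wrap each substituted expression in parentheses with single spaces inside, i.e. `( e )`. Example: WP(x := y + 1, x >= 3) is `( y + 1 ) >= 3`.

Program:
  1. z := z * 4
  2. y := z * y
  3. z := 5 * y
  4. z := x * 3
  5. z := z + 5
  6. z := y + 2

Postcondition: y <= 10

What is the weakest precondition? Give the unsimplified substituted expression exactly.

Answer: ( ( z * 4 ) * y ) <= 10

Derivation:
post: y <= 10
stmt 6: z := y + 2  -- replace 0 occurrence(s) of z with (y + 2)
  => y <= 10
stmt 5: z := z + 5  -- replace 0 occurrence(s) of z with (z + 5)
  => y <= 10
stmt 4: z := x * 3  -- replace 0 occurrence(s) of z with (x * 3)
  => y <= 10
stmt 3: z := 5 * y  -- replace 0 occurrence(s) of z with (5 * y)
  => y <= 10
stmt 2: y := z * y  -- replace 1 occurrence(s) of y with (z * y)
  => ( z * y ) <= 10
stmt 1: z := z * 4  -- replace 1 occurrence(s) of z with (z * 4)
  => ( ( z * 4 ) * y ) <= 10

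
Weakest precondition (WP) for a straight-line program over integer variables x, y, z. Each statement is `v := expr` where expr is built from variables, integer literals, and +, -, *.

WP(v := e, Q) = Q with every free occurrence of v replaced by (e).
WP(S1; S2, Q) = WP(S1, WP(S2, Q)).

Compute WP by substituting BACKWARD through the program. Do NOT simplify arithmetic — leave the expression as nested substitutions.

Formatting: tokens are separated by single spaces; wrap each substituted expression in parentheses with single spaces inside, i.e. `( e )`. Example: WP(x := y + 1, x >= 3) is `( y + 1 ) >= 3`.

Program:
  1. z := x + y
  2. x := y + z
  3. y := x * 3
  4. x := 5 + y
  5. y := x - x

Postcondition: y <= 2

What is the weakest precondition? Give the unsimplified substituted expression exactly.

Answer: ( ( 5 + ( ( y + ( x + y ) ) * 3 ) ) - ( 5 + ( ( y + ( x + y ) ) * 3 ) ) ) <= 2

Derivation:
post: y <= 2
stmt 5: y := x - x  -- replace 1 occurrence(s) of y with (x - x)
  => ( x - x ) <= 2
stmt 4: x := 5 + y  -- replace 2 occurrence(s) of x with (5 + y)
  => ( ( 5 + y ) - ( 5 + y ) ) <= 2
stmt 3: y := x * 3  -- replace 2 occurrence(s) of y with (x * 3)
  => ( ( 5 + ( x * 3 ) ) - ( 5 + ( x * 3 ) ) ) <= 2
stmt 2: x := y + z  -- replace 2 occurrence(s) of x with (y + z)
  => ( ( 5 + ( ( y + z ) * 3 ) ) - ( 5 + ( ( y + z ) * 3 ) ) ) <= 2
stmt 1: z := x + y  -- replace 2 occurrence(s) of z with (x + y)
  => ( ( 5 + ( ( y + ( x + y ) ) * 3 ) ) - ( 5 + ( ( y + ( x + y ) ) * 3 ) ) ) <= 2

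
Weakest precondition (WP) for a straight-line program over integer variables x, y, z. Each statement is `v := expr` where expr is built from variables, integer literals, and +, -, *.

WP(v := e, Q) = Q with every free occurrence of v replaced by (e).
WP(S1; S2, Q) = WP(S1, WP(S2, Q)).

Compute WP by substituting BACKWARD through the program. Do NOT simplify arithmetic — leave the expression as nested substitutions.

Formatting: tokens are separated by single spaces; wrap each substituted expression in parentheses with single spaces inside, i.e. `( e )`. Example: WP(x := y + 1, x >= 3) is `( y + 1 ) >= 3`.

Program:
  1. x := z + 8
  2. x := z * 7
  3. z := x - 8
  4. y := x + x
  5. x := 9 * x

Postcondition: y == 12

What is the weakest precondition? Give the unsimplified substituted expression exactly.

Answer: ( ( z * 7 ) + ( z * 7 ) ) == 12

Derivation:
post: y == 12
stmt 5: x := 9 * x  -- replace 0 occurrence(s) of x with (9 * x)
  => y == 12
stmt 4: y := x + x  -- replace 1 occurrence(s) of y with (x + x)
  => ( x + x ) == 12
stmt 3: z := x - 8  -- replace 0 occurrence(s) of z with (x - 8)
  => ( x + x ) == 12
stmt 2: x := z * 7  -- replace 2 occurrence(s) of x with (z * 7)
  => ( ( z * 7 ) + ( z * 7 ) ) == 12
stmt 1: x := z + 8  -- replace 0 occurrence(s) of x with (z + 8)
  => ( ( z * 7 ) + ( z * 7 ) ) == 12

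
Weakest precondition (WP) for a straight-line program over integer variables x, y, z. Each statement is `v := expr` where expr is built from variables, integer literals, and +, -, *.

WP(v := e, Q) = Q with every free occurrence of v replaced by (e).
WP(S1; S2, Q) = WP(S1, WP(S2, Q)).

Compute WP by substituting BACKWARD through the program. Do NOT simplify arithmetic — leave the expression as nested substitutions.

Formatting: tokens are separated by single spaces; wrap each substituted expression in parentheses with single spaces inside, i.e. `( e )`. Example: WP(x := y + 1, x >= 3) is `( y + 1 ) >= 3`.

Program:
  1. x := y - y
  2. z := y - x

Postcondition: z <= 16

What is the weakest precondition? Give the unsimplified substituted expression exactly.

post: z <= 16
stmt 2: z := y - x  -- replace 1 occurrence(s) of z with (y - x)
  => ( y - x ) <= 16
stmt 1: x := y - y  -- replace 1 occurrence(s) of x with (y - y)
  => ( y - ( y - y ) ) <= 16

Answer: ( y - ( y - y ) ) <= 16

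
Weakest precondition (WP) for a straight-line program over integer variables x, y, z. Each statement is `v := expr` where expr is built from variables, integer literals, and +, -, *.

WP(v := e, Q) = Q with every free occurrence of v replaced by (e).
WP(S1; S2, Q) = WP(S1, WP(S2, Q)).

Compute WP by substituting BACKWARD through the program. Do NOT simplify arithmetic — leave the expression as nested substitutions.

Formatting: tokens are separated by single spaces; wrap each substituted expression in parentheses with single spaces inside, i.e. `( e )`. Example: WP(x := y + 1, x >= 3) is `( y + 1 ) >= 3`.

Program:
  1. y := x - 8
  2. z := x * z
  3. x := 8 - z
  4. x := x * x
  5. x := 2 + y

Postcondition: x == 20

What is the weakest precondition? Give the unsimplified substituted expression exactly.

post: x == 20
stmt 5: x := 2 + y  -- replace 1 occurrence(s) of x with (2 + y)
  => ( 2 + y ) == 20
stmt 4: x := x * x  -- replace 0 occurrence(s) of x with (x * x)
  => ( 2 + y ) == 20
stmt 3: x := 8 - z  -- replace 0 occurrence(s) of x with (8 - z)
  => ( 2 + y ) == 20
stmt 2: z := x * z  -- replace 0 occurrence(s) of z with (x * z)
  => ( 2 + y ) == 20
stmt 1: y := x - 8  -- replace 1 occurrence(s) of y with (x - 8)
  => ( 2 + ( x - 8 ) ) == 20

Answer: ( 2 + ( x - 8 ) ) == 20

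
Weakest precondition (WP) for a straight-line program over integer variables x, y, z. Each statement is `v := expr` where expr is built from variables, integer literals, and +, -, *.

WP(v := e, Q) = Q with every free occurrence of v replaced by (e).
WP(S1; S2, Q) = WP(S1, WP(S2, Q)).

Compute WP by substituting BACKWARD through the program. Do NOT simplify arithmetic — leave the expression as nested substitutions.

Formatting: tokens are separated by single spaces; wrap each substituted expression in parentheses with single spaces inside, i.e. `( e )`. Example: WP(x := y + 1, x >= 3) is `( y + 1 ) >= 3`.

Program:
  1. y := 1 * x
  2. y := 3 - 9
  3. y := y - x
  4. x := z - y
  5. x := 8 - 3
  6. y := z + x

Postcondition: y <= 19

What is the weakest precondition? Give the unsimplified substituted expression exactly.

post: y <= 19
stmt 6: y := z + x  -- replace 1 occurrence(s) of y with (z + x)
  => ( z + x ) <= 19
stmt 5: x := 8 - 3  -- replace 1 occurrence(s) of x with (8 - 3)
  => ( z + ( 8 - 3 ) ) <= 19
stmt 4: x := z - y  -- replace 0 occurrence(s) of x with (z - y)
  => ( z + ( 8 - 3 ) ) <= 19
stmt 3: y := y - x  -- replace 0 occurrence(s) of y with (y - x)
  => ( z + ( 8 - 3 ) ) <= 19
stmt 2: y := 3 - 9  -- replace 0 occurrence(s) of y with (3 - 9)
  => ( z + ( 8 - 3 ) ) <= 19
stmt 1: y := 1 * x  -- replace 0 occurrence(s) of y with (1 * x)
  => ( z + ( 8 - 3 ) ) <= 19

Answer: ( z + ( 8 - 3 ) ) <= 19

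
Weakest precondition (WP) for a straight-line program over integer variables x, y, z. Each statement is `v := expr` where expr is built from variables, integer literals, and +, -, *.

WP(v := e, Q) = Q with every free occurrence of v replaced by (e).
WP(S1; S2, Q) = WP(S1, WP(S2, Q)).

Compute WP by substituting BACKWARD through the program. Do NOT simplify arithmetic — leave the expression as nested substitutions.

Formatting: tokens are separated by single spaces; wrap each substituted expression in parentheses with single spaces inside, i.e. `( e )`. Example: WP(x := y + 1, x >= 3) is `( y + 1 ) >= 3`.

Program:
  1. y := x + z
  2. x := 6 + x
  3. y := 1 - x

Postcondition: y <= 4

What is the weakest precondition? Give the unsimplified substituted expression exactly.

Answer: ( 1 - ( 6 + x ) ) <= 4

Derivation:
post: y <= 4
stmt 3: y := 1 - x  -- replace 1 occurrence(s) of y with (1 - x)
  => ( 1 - x ) <= 4
stmt 2: x := 6 + x  -- replace 1 occurrence(s) of x with (6 + x)
  => ( 1 - ( 6 + x ) ) <= 4
stmt 1: y := x + z  -- replace 0 occurrence(s) of y with (x + z)
  => ( 1 - ( 6 + x ) ) <= 4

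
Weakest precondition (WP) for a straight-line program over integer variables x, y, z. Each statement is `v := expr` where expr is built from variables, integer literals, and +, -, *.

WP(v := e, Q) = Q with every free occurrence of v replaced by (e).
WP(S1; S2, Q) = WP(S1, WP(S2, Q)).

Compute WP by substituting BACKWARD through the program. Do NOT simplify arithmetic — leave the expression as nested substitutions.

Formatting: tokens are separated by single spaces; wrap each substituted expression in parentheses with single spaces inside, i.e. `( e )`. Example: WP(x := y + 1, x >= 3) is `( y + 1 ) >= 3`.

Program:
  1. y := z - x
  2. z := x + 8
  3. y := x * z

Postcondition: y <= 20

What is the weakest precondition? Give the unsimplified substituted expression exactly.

post: y <= 20
stmt 3: y := x * z  -- replace 1 occurrence(s) of y with (x * z)
  => ( x * z ) <= 20
stmt 2: z := x + 8  -- replace 1 occurrence(s) of z with (x + 8)
  => ( x * ( x + 8 ) ) <= 20
stmt 1: y := z - x  -- replace 0 occurrence(s) of y with (z - x)
  => ( x * ( x + 8 ) ) <= 20

Answer: ( x * ( x + 8 ) ) <= 20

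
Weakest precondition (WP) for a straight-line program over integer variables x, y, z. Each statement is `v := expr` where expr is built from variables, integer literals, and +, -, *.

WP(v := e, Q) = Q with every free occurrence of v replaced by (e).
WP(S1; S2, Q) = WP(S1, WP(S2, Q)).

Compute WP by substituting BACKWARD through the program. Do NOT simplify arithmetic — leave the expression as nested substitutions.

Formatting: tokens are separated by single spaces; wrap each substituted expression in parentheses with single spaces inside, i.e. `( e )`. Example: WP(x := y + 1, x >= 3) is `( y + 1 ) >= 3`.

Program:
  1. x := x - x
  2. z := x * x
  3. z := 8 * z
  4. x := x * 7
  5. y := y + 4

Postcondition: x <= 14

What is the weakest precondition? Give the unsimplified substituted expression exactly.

post: x <= 14
stmt 5: y := y + 4  -- replace 0 occurrence(s) of y with (y + 4)
  => x <= 14
stmt 4: x := x * 7  -- replace 1 occurrence(s) of x with (x * 7)
  => ( x * 7 ) <= 14
stmt 3: z := 8 * z  -- replace 0 occurrence(s) of z with (8 * z)
  => ( x * 7 ) <= 14
stmt 2: z := x * x  -- replace 0 occurrence(s) of z with (x * x)
  => ( x * 7 ) <= 14
stmt 1: x := x - x  -- replace 1 occurrence(s) of x with (x - x)
  => ( ( x - x ) * 7 ) <= 14

Answer: ( ( x - x ) * 7 ) <= 14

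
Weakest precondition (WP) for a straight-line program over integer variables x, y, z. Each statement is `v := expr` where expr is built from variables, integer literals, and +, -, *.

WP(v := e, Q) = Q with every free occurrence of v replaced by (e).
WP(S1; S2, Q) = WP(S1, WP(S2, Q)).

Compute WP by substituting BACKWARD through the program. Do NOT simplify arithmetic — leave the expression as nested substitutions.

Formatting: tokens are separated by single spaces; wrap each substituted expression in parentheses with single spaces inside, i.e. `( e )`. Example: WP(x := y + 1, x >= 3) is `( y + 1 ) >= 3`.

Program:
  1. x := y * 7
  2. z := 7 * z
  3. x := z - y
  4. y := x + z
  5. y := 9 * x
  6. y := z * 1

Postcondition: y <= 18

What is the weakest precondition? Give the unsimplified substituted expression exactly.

post: y <= 18
stmt 6: y := z * 1  -- replace 1 occurrence(s) of y with (z * 1)
  => ( z * 1 ) <= 18
stmt 5: y := 9 * x  -- replace 0 occurrence(s) of y with (9 * x)
  => ( z * 1 ) <= 18
stmt 4: y := x + z  -- replace 0 occurrence(s) of y with (x + z)
  => ( z * 1 ) <= 18
stmt 3: x := z - y  -- replace 0 occurrence(s) of x with (z - y)
  => ( z * 1 ) <= 18
stmt 2: z := 7 * z  -- replace 1 occurrence(s) of z with (7 * z)
  => ( ( 7 * z ) * 1 ) <= 18
stmt 1: x := y * 7  -- replace 0 occurrence(s) of x with (y * 7)
  => ( ( 7 * z ) * 1 ) <= 18

Answer: ( ( 7 * z ) * 1 ) <= 18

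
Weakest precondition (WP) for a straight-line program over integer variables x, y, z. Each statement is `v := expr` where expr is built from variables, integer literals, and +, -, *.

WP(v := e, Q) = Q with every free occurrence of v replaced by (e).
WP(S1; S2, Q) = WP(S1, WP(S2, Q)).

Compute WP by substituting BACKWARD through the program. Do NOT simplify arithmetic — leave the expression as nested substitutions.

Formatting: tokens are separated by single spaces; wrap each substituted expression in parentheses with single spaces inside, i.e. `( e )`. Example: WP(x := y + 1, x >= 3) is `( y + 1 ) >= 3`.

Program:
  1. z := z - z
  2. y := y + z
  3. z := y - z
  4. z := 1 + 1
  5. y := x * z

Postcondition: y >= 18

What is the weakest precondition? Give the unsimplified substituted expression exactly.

Answer: ( x * ( 1 + 1 ) ) >= 18

Derivation:
post: y >= 18
stmt 5: y := x * z  -- replace 1 occurrence(s) of y with (x * z)
  => ( x * z ) >= 18
stmt 4: z := 1 + 1  -- replace 1 occurrence(s) of z with (1 + 1)
  => ( x * ( 1 + 1 ) ) >= 18
stmt 3: z := y - z  -- replace 0 occurrence(s) of z with (y - z)
  => ( x * ( 1 + 1 ) ) >= 18
stmt 2: y := y + z  -- replace 0 occurrence(s) of y with (y + z)
  => ( x * ( 1 + 1 ) ) >= 18
stmt 1: z := z - z  -- replace 0 occurrence(s) of z with (z - z)
  => ( x * ( 1 + 1 ) ) >= 18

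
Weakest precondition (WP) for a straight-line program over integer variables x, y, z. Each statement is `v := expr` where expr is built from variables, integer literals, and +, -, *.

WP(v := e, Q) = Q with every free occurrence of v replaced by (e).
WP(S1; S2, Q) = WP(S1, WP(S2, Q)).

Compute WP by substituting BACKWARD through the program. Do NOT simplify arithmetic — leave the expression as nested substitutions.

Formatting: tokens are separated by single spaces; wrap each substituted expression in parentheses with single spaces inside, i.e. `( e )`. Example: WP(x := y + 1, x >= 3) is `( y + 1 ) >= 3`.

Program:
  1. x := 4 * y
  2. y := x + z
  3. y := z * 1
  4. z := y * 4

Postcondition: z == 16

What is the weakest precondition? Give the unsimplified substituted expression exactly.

post: z == 16
stmt 4: z := y * 4  -- replace 1 occurrence(s) of z with (y * 4)
  => ( y * 4 ) == 16
stmt 3: y := z * 1  -- replace 1 occurrence(s) of y with (z * 1)
  => ( ( z * 1 ) * 4 ) == 16
stmt 2: y := x + z  -- replace 0 occurrence(s) of y with (x + z)
  => ( ( z * 1 ) * 4 ) == 16
stmt 1: x := 4 * y  -- replace 0 occurrence(s) of x with (4 * y)
  => ( ( z * 1 ) * 4 ) == 16

Answer: ( ( z * 1 ) * 4 ) == 16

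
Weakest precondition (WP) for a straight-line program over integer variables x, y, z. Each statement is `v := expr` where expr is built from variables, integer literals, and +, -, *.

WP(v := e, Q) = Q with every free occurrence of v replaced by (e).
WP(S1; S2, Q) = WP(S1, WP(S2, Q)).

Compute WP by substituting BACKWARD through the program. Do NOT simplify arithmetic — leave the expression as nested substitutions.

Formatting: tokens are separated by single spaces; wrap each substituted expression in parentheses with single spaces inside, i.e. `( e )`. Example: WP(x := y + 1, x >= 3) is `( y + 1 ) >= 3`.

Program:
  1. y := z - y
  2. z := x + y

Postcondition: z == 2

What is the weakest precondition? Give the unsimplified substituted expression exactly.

Answer: ( x + ( z - y ) ) == 2

Derivation:
post: z == 2
stmt 2: z := x + y  -- replace 1 occurrence(s) of z with (x + y)
  => ( x + y ) == 2
stmt 1: y := z - y  -- replace 1 occurrence(s) of y with (z - y)
  => ( x + ( z - y ) ) == 2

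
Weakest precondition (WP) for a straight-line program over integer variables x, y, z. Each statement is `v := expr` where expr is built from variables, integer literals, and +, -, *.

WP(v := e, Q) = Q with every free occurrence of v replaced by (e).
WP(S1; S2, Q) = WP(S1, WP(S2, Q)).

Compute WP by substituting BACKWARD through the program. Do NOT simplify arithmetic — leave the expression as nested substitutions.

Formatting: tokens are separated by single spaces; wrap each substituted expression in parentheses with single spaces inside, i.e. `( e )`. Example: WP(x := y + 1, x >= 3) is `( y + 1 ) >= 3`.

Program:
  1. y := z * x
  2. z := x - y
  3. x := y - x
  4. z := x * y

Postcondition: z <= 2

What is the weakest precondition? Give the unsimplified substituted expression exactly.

post: z <= 2
stmt 4: z := x * y  -- replace 1 occurrence(s) of z with (x * y)
  => ( x * y ) <= 2
stmt 3: x := y - x  -- replace 1 occurrence(s) of x with (y - x)
  => ( ( y - x ) * y ) <= 2
stmt 2: z := x - y  -- replace 0 occurrence(s) of z with (x - y)
  => ( ( y - x ) * y ) <= 2
stmt 1: y := z * x  -- replace 2 occurrence(s) of y with (z * x)
  => ( ( ( z * x ) - x ) * ( z * x ) ) <= 2

Answer: ( ( ( z * x ) - x ) * ( z * x ) ) <= 2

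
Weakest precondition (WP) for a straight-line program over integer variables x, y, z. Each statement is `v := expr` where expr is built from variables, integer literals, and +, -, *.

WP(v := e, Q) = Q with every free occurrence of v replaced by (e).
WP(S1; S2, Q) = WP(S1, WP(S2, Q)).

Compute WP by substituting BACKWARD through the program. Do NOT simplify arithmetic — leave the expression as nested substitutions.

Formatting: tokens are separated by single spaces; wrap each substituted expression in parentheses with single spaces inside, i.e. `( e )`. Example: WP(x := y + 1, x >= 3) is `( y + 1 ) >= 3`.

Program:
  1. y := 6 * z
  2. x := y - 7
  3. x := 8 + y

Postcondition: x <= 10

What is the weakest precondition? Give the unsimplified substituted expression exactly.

Answer: ( 8 + ( 6 * z ) ) <= 10

Derivation:
post: x <= 10
stmt 3: x := 8 + y  -- replace 1 occurrence(s) of x with (8 + y)
  => ( 8 + y ) <= 10
stmt 2: x := y - 7  -- replace 0 occurrence(s) of x with (y - 7)
  => ( 8 + y ) <= 10
stmt 1: y := 6 * z  -- replace 1 occurrence(s) of y with (6 * z)
  => ( 8 + ( 6 * z ) ) <= 10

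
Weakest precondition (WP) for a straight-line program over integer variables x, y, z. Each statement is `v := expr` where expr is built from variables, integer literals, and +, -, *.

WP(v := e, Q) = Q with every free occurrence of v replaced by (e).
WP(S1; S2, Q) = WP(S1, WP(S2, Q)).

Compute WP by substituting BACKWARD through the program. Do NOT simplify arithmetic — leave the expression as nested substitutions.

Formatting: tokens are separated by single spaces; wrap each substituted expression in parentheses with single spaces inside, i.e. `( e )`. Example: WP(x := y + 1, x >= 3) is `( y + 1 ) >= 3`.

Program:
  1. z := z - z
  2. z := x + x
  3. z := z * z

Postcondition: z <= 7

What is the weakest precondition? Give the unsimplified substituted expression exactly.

Answer: ( ( x + x ) * ( x + x ) ) <= 7

Derivation:
post: z <= 7
stmt 3: z := z * z  -- replace 1 occurrence(s) of z with (z * z)
  => ( z * z ) <= 7
stmt 2: z := x + x  -- replace 2 occurrence(s) of z with (x + x)
  => ( ( x + x ) * ( x + x ) ) <= 7
stmt 1: z := z - z  -- replace 0 occurrence(s) of z with (z - z)
  => ( ( x + x ) * ( x + x ) ) <= 7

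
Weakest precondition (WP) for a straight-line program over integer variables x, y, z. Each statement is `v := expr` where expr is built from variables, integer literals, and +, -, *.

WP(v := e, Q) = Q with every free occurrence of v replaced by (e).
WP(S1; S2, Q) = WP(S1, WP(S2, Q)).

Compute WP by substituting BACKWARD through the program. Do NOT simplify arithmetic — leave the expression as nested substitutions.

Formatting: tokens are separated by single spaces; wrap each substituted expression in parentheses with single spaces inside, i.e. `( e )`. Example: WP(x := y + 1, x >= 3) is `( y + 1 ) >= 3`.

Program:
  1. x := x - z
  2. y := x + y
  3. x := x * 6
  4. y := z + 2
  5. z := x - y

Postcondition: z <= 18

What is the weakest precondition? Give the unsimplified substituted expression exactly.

Answer: ( ( ( x - z ) * 6 ) - ( z + 2 ) ) <= 18

Derivation:
post: z <= 18
stmt 5: z := x - y  -- replace 1 occurrence(s) of z with (x - y)
  => ( x - y ) <= 18
stmt 4: y := z + 2  -- replace 1 occurrence(s) of y with (z + 2)
  => ( x - ( z + 2 ) ) <= 18
stmt 3: x := x * 6  -- replace 1 occurrence(s) of x with (x * 6)
  => ( ( x * 6 ) - ( z + 2 ) ) <= 18
stmt 2: y := x + y  -- replace 0 occurrence(s) of y with (x + y)
  => ( ( x * 6 ) - ( z + 2 ) ) <= 18
stmt 1: x := x - z  -- replace 1 occurrence(s) of x with (x - z)
  => ( ( ( x - z ) * 6 ) - ( z + 2 ) ) <= 18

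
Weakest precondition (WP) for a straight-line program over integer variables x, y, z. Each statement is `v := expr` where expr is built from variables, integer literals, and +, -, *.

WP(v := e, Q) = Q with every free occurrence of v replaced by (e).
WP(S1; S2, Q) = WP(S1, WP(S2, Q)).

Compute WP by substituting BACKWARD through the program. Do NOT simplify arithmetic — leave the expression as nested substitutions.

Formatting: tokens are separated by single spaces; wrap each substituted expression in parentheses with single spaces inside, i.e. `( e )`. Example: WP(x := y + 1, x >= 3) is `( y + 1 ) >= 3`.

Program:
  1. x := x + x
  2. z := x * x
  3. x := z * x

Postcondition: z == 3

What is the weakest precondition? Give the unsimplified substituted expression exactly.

Answer: ( ( x + x ) * ( x + x ) ) == 3

Derivation:
post: z == 3
stmt 3: x := z * x  -- replace 0 occurrence(s) of x with (z * x)
  => z == 3
stmt 2: z := x * x  -- replace 1 occurrence(s) of z with (x * x)
  => ( x * x ) == 3
stmt 1: x := x + x  -- replace 2 occurrence(s) of x with (x + x)
  => ( ( x + x ) * ( x + x ) ) == 3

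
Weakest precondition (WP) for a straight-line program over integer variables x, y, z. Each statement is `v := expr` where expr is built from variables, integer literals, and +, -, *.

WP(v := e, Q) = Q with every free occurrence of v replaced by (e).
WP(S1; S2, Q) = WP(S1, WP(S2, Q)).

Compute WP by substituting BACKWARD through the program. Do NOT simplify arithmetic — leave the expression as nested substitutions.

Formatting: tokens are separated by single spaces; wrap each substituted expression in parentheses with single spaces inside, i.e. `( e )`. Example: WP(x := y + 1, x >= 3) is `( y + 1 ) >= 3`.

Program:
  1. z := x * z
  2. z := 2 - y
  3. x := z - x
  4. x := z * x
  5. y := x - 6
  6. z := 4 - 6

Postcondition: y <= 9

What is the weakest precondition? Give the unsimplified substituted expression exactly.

Answer: ( ( ( 2 - y ) * ( ( 2 - y ) - x ) ) - 6 ) <= 9

Derivation:
post: y <= 9
stmt 6: z := 4 - 6  -- replace 0 occurrence(s) of z with (4 - 6)
  => y <= 9
stmt 5: y := x - 6  -- replace 1 occurrence(s) of y with (x - 6)
  => ( x - 6 ) <= 9
stmt 4: x := z * x  -- replace 1 occurrence(s) of x with (z * x)
  => ( ( z * x ) - 6 ) <= 9
stmt 3: x := z - x  -- replace 1 occurrence(s) of x with (z - x)
  => ( ( z * ( z - x ) ) - 6 ) <= 9
stmt 2: z := 2 - y  -- replace 2 occurrence(s) of z with (2 - y)
  => ( ( ( 2 - y ) * ( ( 2 - y ) - x ) ) - 6 ) <= 9
stmt 1: z := x * z  -- replace 0 occurrence(s) of z with (x * z)
  => ( ( ( 2 - y ) * ( ( 2 - y ) - x ) ) - 6 ) <= 9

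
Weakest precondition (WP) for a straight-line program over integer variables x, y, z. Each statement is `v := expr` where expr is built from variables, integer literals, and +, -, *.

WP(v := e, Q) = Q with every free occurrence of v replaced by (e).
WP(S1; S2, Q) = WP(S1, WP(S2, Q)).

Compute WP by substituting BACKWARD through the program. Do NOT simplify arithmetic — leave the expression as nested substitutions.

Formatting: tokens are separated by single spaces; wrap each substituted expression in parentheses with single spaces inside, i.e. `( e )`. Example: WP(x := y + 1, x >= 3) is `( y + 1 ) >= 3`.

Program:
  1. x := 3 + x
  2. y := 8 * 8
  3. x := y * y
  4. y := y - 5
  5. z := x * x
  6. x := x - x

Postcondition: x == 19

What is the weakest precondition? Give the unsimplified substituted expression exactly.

Answer: ( ( ( 8 * 8 ) * ( 8 * 8 ) ) - ( ( 8 * 8 ) * ( 8 * 8 ) ) ) == 19

Derivation:
post: x == 19
stmt 6: x := x - x  -- replace 1 occurrence(s) of x with (x - x)
  => ( x - x ) == 19
stmt 5: z := x * x  -- replace 0 occurrence(s) of z with (x * x)
  => ( x - x ) == 19
stmt 4: y := y - 5  -- replace 0 occurrence(s) of y with (y - 5)
  => ( x - x ) == 19
stmt 3: x := y * y  -- replace 2 occurrence(s) of x with (y * y)
  => ( ( y * y ) - ( y * y ) ) == 19
stmt 2: y := 8 * 8  -- replace 4 occurrence(s) of y with (8 * 8)
  => ( ( ( 8 * 8 ) * ( 8 * 8 ) ) - ( ( 8 * 8 ) * ( 8 * 8 ) ) ) == 19
stmt 1: x := 3 + x  -- replace 0 occurrence(s) of x with (3 + x)
  => ( ( ( 8 * 8 ) * ( 8 * 8 ) ) - ( ( 8 * 8 ) * ( 8 * 8 ) ) ) == 19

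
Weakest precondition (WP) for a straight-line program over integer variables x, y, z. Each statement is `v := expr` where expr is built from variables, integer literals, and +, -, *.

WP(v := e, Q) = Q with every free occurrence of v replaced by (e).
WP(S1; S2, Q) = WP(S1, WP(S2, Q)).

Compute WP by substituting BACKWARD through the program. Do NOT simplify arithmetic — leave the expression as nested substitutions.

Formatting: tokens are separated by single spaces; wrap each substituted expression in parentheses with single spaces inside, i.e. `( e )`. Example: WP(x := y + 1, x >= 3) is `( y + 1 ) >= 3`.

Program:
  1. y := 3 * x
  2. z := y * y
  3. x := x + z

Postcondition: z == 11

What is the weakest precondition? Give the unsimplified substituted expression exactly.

post: z == 11
stmt 3: x := x + z  -- replace 0 occurrence(s) of x with (x + z)
  => z == 11
stmt 2: z := y * y  -- replace 1 occurrence(s) of z with (y * y)
  => ( y * y ) == 11
stmt 1: y := 3 * x  -- replace 2 occurrence(s) of y with (3 * x)
  => ( ( 3 * x ) * ( 3 * x ) ) == 11

Answer: ( ( 3 * x ) * ( 3 * x ) ) == 11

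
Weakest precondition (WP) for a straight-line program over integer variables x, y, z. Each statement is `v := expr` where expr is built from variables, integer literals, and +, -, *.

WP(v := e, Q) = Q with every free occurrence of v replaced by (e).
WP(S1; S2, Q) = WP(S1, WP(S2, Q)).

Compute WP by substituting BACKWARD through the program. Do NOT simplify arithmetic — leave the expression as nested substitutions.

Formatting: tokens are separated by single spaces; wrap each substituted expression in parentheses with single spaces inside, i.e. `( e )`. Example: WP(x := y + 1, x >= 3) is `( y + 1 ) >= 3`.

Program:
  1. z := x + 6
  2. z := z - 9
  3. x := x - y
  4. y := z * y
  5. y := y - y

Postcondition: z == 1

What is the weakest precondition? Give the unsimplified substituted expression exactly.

Answer: ( ( x + 6 ) - 9 ) == 1

Derivation:
post: z == 1
stmt 5: y := y - y  -- replace 0 occurrence(s) of y with (y - y)
  => z == 1
stmt 4: y := z * y  -- replace 0 occurrence(s) of y with (z * y)
  => z == 1
stmt 3: x := x - y  -- replace 0 occurrence(s) of x with (x - y)
  => z == 1
stmt 2: z := z - 9  -- replace 1 occurrence(s) of z with (z - 9)
  => ( z - 9 ) == 1
stmt 1: z := x + 6  -- replace 1 occurrence(s) of z with (x + 6)
  => ( ( x + 6 ) - 9 ) == 1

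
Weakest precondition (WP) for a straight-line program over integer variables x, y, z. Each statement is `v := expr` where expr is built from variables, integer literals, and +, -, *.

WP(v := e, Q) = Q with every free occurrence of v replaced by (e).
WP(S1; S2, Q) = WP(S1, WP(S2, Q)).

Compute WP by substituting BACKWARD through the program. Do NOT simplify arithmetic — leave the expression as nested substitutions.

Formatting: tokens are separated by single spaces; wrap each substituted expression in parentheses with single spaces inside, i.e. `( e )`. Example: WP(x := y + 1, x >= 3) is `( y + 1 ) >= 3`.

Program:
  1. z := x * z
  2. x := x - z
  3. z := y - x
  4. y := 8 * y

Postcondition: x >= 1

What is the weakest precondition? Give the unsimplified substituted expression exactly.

Answer: ( x - ( x * z ) ) >= 1

Derivation:
post: x >= 1
stmt 4: y := 8 * y  -- replace 0 occurrence(s) of y with (8 * y)
  => x >= 1
stmt 3: z := y - x  -- replace 0 occurrence(s) of z with (y - x)
  => x >= 1
stmt 2: x := x - z  -- replace 1 occurrence(s) of x with (x - z)
  => ( x - z ) >= 1
stmt 1: z := x * z  -- replace 1 occurrence(s) of z with (x * z)
  => ( x - ( x * z ) ) >= 1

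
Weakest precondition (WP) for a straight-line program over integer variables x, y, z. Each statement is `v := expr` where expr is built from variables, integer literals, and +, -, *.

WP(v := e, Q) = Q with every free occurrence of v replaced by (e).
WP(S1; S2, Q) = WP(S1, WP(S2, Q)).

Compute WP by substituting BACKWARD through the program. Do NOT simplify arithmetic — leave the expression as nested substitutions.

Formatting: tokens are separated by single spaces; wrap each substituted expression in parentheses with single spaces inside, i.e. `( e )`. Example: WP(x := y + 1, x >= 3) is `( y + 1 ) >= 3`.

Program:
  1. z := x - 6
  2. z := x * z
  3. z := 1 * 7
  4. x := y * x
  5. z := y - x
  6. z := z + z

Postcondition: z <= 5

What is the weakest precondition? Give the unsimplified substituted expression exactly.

Answer: ( ( y - ( y * x ) ) + ( y - ( y * x ) ) ) <= 5

Derivation:
post: z <= 5
stmt 6: z := z + z  -- replace 1 occurrence(s) of z with (z + z)
  => ( z + z ) <= 5
stmt 5: z := y - x  -- replace 2 occurrence(s) of z with (y - x)
  => ( ( y - x ) + ( y - x ) ) <= 5
stmt 4: x := y * x  -- replace 2 occurrence(s) of x with (y * x)
  => ( ( y - ( y * x ) ) + ( y - ( y * x ) ) ) <= 5
stmt 3: z := 1 * 7  -- replace 0 occurrence(s) of z with (1 * 7)
  => ( ( y - ( y * x ) ) + ( y - ( y * x ) ) ) <= 5
stmt 2: z := x * z  -- replace 0 occurrence(s) of z with (x * z)
  => ( ( y - ( y * x ) ) + ( y - ( y * x ) ) ) <= 5
stmt 1: z := x - 6  -- replace 0 occurrence(s) of z with (x - 6)
  => ( ( y - ( y * x ) ) + ( y - ( y * x ) ) ) <= 5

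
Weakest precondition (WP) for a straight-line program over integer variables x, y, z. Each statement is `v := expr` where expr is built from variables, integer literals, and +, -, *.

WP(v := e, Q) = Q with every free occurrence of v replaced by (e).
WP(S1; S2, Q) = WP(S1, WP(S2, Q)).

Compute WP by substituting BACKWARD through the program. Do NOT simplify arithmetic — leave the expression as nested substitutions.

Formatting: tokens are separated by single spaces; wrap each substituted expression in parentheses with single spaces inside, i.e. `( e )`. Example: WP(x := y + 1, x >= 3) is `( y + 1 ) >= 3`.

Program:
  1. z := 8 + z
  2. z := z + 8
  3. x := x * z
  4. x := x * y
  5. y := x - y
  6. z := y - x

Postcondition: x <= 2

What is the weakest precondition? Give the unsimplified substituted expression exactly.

Answer: ( ( x * ( ( 8 + z ) + 8 ) ) * y ) <= 2

Derivation:
post: x <= 2
stmt 6: z := y - x  -- replace 0 occurrence(s) of z with (y - x)
  => x <= 2
stmt 5: y := x - y  -- replace 0 occurrence(s) of y with (x - y)
  => x <= 2
stmt 4: x := x * y  -- replace 1 occurrence(s) of x with (x * y)
  => ( x * y ) <= 2
stmt 3: x := x * z  -- replace 1 occurrence(s) of x with (x * z)
  => ( ( x * z ) * y ) <= 2
stmt 2: z := z + 8  -- replace 1 occurrence(s) of z with (z + 8)
  => ( ( x * ( z + 8 ) ) * y ) <= 2
stmt 1: z := 8 + z  -- replace 1 occurrence(s) of z with (8 + z)
  => ( ( x * ( ( 8 + z ) + 8 ) ) * y ) <= 2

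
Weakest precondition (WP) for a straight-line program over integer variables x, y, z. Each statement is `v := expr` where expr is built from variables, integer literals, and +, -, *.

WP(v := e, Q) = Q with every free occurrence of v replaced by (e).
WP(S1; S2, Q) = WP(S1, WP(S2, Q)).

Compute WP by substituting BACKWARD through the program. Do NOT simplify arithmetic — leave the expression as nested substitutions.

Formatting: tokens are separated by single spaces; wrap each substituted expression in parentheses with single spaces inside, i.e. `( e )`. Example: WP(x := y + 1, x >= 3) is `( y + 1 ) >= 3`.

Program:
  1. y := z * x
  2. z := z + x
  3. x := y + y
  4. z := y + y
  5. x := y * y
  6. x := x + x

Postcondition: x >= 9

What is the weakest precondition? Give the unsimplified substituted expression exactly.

Answer: ( ( ( z * x ) * ( z * x ) ) + ( ( z * x ) * ( z * x ) ) ) >= 9

Derivation:
post: x >= 9
stmt 6: x := x + x  -- replace 1 occurrence(s) of x with (x + x)
  => ( x + x ) >= 9
stmt 5: x := y * y  -- replace 2 occurrence(s) of x with (y * y)
  => ( ( y * y ) + ( y * y ) ) >= 9
stmt 4: z := y + y  -- replace 0 occurrence(s) of z with (y + y)
  => ( ( y * y ) + ( y * y ) ) >= 9
stmt 3: x := y + y  -- replace 0 occurrence(s) of x with (y + y)
  => ( ( y * y ) + ( y * y ) ) >= 9
stmt 2: z := z + x  -- replace 0 occurrence(s) of z with (z + x)
  => ( ( y * y ) + ( y * y ) ) >= 9
stmt 1: y := z * x  -- replace 4 occurrence(s) of y with (z * x)
  => ( ( ( z * x ) * ( z * x ) ) + ( ( z * x ) * ( z * x ) ) ) >= 9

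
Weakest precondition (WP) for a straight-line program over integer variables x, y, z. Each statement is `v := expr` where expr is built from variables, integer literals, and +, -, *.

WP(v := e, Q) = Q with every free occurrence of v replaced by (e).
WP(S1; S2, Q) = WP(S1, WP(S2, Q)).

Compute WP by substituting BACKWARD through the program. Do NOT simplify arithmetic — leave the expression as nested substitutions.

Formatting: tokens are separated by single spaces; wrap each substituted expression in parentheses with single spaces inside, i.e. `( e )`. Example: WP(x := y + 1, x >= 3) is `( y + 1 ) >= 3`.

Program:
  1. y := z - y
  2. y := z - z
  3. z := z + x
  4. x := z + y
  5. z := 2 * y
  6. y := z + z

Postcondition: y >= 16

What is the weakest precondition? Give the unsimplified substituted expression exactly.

post: y >= 16
stmt 6: y := z + z  -- replace 1 occurrence(s) of y with (z + z)
  => ( z + z ) >= 16
stmt 5: z := 2 * y  -- replace 2 occurrence(s) of z with (2 * y)
  => ( ( 2 * y ) + ( 2 * y ) ) >= 16
stmt 4: x := z + y  -- replace 0 occurrence(s) of x with (z + y)
  => ( ( 2 * y ) + ( 2 * y ) ) >= 16
stmt 3: z := z + x  -- replace 0 occurrence(s) of z with (z + x)
  => ( ( 2 * y ) + ( 2 * y ) ) >= 16
stmt 2: y := z - z  -- replace 2 occurrence(s) of y with (z - z)
  => ( ( 2 * ( z - z ) ) + ( 2 * ( z - z ) ) ) >= 16
stmt 1: y := z - y  -- replace 0 occurrence(s) of y with (z - y)
  => ( ( 2 * ( z - z ) ) + ( 2 * ( z - z ) ) ) >= 16

Answer: ( ( 2 * ( z - z ) ) + ( 2 * ( z - z ) ) ) >= 16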